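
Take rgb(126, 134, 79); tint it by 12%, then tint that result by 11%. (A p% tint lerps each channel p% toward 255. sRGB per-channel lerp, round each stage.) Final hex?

#9aa175

A 12% tint moves each channel 12% toward 255:
  R: 126 + 15.48 = 141.48 → 141
  G: 134 + 0.12×(255−134) = 134 + 14.52 = 148.52 → 149
  B: 79 + 0.12×(255−79) = 79 + 21.12 = 100.12 → 100
After the tint: rgb(141, 149, 100) = #8d9564.
Lerp each channel 11% toward 255:
  R: 141 + 0.11×(255−141) = 141 + 12.54 = 153.54 → 154
  G: 149 + 0.11×(255−149) = 149 + 11.66 = 160.66 → 161
  B: 100 + 0.11×(255−100) = 100 + 17.05 = 117.05 → 117
rgb(154, 161, 117) = #9aa175.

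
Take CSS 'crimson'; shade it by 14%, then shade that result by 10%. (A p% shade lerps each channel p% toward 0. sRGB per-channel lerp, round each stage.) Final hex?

CSS crimson is rgb(220, 20, 60).
Per channel, c → c + 0.14(0 − c):
  R: 220 − 30.8 = 189.2 → 189
  G: 20 + 0.14×(0−20) = 20 − 2.8 = 17.2 → 17
  B: 60 + 0.14×(0−60) = 60 − 8.4 = 51.6 → 52
After the shade: rgb(189, 17, 52) = #BD1134.
A 10% shade moves each channel 10% toward 0:
  R: 189 + 0.1×(0−189) = 189 − 18.9 = 170.1 → 170
  G: 17 + 0.1×(0−17) = 17 − 1.7 = 15.3 → 15
  B: 52 + 0.1×(0−52) = 52 − 5.2 = 46.8 → 47
rgb(170, 15, 47) = #AA0F2F.

#AA0F2F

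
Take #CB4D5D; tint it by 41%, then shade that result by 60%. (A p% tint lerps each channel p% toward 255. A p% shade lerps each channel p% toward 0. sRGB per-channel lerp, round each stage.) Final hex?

#5A3C40

#CB4D5D is rgb(203, 77, 93).
A 41% tint moves each channel 41% toward 255:
  R: 203 + 0.41×(255−203) = 203 + 21.32 = 224.32 → 224
  G: 77 + 72.98 = 149.98 → 150
  B: 93 + 0.41×(255−93) = 93 + 66.42 = 159.42 → 159
After the tint: rgb(224, 150, 159) = #E0969F.
A 60% shade moves each channel 60% toward 0:
  R: 224 + 0.6×(0−224) = 224 − 134.4 = 89.6 → 90
  G: 150 − 90 = 60 → 60
  B: 159 + 0.6×(0−159) = 159 − 95.4 = 63.6 → 64
rgb(90, 60, 64) = #5A3C40.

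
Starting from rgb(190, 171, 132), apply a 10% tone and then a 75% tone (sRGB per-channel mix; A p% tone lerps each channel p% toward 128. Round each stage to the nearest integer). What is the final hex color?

#8E8A81

Lerp each channel 10% toward 128:
  R: 190 + 0.1×(128−190) = 190 − 6.2 = 183.8 → 184
  G: 171 + 0.1×(128−171) = 171 − 4.3 = 166.7 → 167
  B: 132 − 0.4 = 131.6 → 132
After the tone: rgb(184, 167, 132) = #B8A784.
Per channel, c → c + 0.75(128 − c):
  R: 184 + 0.75×(128−184) = 184 − 42 = 142 → 142
  G: 167 + 0.75×(128−167) = 167 − 29.25 = 137.75 → 138
  B: 132 + 0.75×(128−132) = 132 − 3 = 129 → 129
rgb(142, 138, 129) = #8E8A81.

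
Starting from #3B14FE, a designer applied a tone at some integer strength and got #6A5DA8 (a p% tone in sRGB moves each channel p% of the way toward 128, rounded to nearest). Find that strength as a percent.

68%

#3B14FE is rgb(59, 20, 254); #6A5DA8 is rgb(106, 93, 168).
On the B channel (widest range): 168 ≈ 254 + (p/100)(128 − 254), so p ≈ 100×(168 − 254)/(128 − 254) = -8600/-126 = 68.25.
p = 68 reproduces all three channels after rounding.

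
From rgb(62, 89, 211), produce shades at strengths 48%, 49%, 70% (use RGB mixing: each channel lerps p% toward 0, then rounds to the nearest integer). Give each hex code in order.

#202E6E, #202D6C, #131B3F

48%: (62 − 29.76 = 32.24→32, 89 − 42.72 = 46.28→46, 211 − 101.28 = 109.72→110) → #202E6E
49%: (62 − 30.38 = 31.62→32, 89 − 43.61 = 45.39→45, 211 − 103.39 = 107.61→108) → #202D6C
70%: (62 − 43.4 = 18.6→19, 89 − 62.3 = 26.7→27, 211 − 147.7 = 63.3→63) → #131B3F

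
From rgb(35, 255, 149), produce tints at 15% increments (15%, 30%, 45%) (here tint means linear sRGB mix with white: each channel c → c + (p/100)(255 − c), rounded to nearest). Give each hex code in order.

15%: (35 + 33 = 68→68, 255→255, 149 + 15.9 = 164.9→165) → #44ffa5
30%: (35 + 66 = 101→101, 255→255, 149 + 31.8 = 180.8→181) → #65ffb5
45%: (35 + 99 = 134→134, 255→255, 149 + 47.7 = 196.7→197) → #86ffc5

#44ffa5, #65ffb5, #86ffc5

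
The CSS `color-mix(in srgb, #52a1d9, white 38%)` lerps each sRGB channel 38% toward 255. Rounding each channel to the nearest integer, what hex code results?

#94c5e7

#52a1d9 is rgb(82, 161, 217).
A 38% tint moves each channel 38% toward 255:
  R: 82 + 0.38×(255−82) = 82 + 65.74 = 147.74 → 148
  G: 161 + 0.38×(255−161) = 161 + 35.72 = 196.72 → 197
  B: 217 + 0.38×(255−217) = 217 + 14.44 = 231.44 → 231
rgb(148, 197, 231) = #94c5e7.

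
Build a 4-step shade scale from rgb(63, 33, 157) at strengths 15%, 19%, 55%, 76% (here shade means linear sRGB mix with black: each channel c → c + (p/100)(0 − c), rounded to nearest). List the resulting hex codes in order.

15%: (63 − 9.45 = 53.55→54, 33 − 4.95 = 28.05→28, 157 − 23.55 = 133.45→133) → #361C85
19%: (63 − 11.97 = 51.03→51, 33 − 6.27 = 26.73→27, 157 − 29.83 = 127.17→127) → #331B7F
55%: (63 − 34.65 = 28.35→28, 33 − 18.15 = 14.85→15, 157 − 86.35 = 70.65→71) → #1C0F47
76%: (63 − 47.88 = 15.12→15, 33 − 25.08 = 7.92→8, 157 − 119.32 = 37.68→38) → #0F0826

#361C85, #331B7F, #1C0F47, #0F0826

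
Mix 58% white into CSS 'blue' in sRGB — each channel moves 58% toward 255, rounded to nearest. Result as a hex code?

#9494FF

CSS blue is rgb(0, 0, 255).
Per channel, c → c + 0.58(255 − c):
  R: 0 + 147.9 = 147.9 → 148
  G: 0 + 147.9 = 147.9 → 148
  B: 255 + 0 = 255 → 255
rgb(148, 148, 255) = #9494FF.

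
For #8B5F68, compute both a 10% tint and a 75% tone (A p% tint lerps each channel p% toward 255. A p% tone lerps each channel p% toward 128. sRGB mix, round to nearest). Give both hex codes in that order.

#8B5F68 is rgb(139, 95, 104).
10% tint:
  R: 139 + 0.1×(255−139) = 139 + 11.6 = 150.6 → 151
  G: 95 + 16 = 111 → 111
  B: 104 + 15.1 = 119.1 → 119
  → #976F77
75% tone:
  R: 139 + 0.75×(128−139) = 139 − 8.25 = 130.75 → 131
  G: 95 + 24.75 = 119.75 → 120
  B: 104 + 0.75×(128−104) = 104 + 18 = 122 → 122
  → #83787A

#976F77, #83787A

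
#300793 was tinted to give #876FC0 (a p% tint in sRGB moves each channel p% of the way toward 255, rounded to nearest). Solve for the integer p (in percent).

42%

#300793 is rgb(48, 7, 147); #876FC0 is rgb(135, 111, 192).
On the G channel (widest range): 111 ≈ 7 + (p/100)(255 − 7), so p ≈ 100×(111 − 7)/(255 − 7) = 10400/248 = 41.94.
p = 42 reproduces all three channels after rounding.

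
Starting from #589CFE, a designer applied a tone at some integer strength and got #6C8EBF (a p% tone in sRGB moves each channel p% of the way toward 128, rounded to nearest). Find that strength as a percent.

50%

#589CFE is rgb(88, 156, 254); #6C8EBF is rgb(108, 142, 191).
On the B channel (widest range): 191 ≈ 254 + (p/100)(128 − 254), so p ≈ 100×(191 − 254)/(128 − 254) = -6300/-126 = 50.00.
p = 50 reproduces all three channels after rounding.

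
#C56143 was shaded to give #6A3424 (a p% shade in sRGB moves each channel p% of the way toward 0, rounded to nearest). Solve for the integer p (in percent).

#C56143 is rgb(197, 97, 67); #6A3424 is rgb(106, 52, 36).
On the R channel (widest range): 106 ≈ 197 + (p/100)(0 − 197), so p ≈ 100×(106 − 197)/(0 − 197) = -9100/-197 = 46.19.
p = 46 reproduces all three channels after rounding.

46%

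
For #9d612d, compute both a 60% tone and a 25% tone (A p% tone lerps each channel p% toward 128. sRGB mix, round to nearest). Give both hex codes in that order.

#8c745f, #966942

#9d612d is rgb(157, 97, 45).
60% tone:
  R: 157 − 17.4 = 139.6 → 140
  G: 97 + 18.6 = 115.6 → 116
  B: 45 + 0.6×(128−45) = 45 + 49.8 = 94.8 → 95
  → #8c745f
25% tone:
  R: 157 + 0.25×(128−157) = 157 − 7.25 = 149.75 → 150
  G: 97 + 0.25×(128−97) = 97 + 7.75 = 104.75 → 105
  B: 45 + 0.25×(128−45) = 45 + 20.75 = 65.75 → 66
  → #966942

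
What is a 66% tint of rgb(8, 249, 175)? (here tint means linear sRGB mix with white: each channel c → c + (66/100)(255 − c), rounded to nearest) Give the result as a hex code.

A 66% tint moves each channel 66% toward 255:
  R: 8 + 0.66×(255−8) = 8 + 163.02 = 171.02 → 171
  G: 249 + 3.96 = 252.96 → 253
  B: 175 + 0.66×(255−175) = 175 + 52.8 = 227.8 → 228
rgb(171, 253, 228) = #abfde4.

#abfde4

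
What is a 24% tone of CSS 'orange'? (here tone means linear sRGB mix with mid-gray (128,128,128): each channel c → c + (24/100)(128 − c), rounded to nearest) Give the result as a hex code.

CSS orange is rgb(255, 165, 0).
A 24% tone moves each channel 24% toward 128:
  R: 255 + 0.24×(128−255) = 255 − 30.48 = 224.52 → 225
  G: 165 + 0.24×(128−165) = 165 − 8.88 = 156.12 → 156
  B: 0 + 0.24×(128−0) = 0 + 30.72 = 30.72 → 31
rgb(225, 156, 31) = #E19C1F.

#E19C1F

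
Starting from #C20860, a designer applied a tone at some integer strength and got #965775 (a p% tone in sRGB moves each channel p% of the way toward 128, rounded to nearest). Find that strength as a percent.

66%

#C20860 is rgb(194, 8, 96); #965775 is rgb(150, 87, 117).
On the G channel (widest range): 87 ≈ 8 + (p/100)(128 − 8), so p ≈ 100×(87 − 8)/(128 − 8) = 7900/120 = 65.83.
p = 66 reproduces all three channels after rounding.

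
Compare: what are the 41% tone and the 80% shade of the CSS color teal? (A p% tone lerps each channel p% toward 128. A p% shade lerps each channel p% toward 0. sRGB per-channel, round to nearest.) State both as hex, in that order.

CSS teal is rgb(0, 128, 128).
41% tone:
  R: 0 + 0.41×(128−0) = 0 + 52.48 = 52.48 → 52
  G: 128 + 0 = 128 → 128
  B: 128 + 0 = 128 → 128
  → #348080
80% shade:
  R: 0 + 0 = 0 → 0
  G: 128 − 102.4 = 25.6 → 26
  B: 128 + 0.8×(0−128) = 128 − 102.4 = 25.6 → 26
  → #001a1a

#348080, #001a1a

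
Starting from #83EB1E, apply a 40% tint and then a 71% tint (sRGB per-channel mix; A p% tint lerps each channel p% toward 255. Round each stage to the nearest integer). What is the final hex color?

#83EB1E is rgb(131, 235, 30).
A 40% tint moves each channel 40% toward 255:
  R: 131 + 0.4×(255−131) = 131 + 49.6 = 180.6 → 181
  G: 235 + 0.4×(255−235) = 235 + 8 = 243 → 243
  B: 30 + 90 = 120 → 120
After the tint: rgb(181, 243, 120) = #B5F378.
A 71% tint moves each channel 71% toward 255:
  R: 181 + 0.71×(255−181) = 181 + 52.54 = 233.54 → 234
  G: 243 + 0.71×(255−243) = 243 + 8.52 = 251.52 → 252
  B: 120 + 95.85 = 215.85 → 216
rgb(234, 252, 216) = #EAFCD8.

#EAFCD8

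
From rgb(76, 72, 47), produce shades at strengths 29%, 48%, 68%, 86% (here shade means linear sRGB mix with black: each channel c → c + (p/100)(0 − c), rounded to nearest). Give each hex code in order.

29%: (76 − 22.04 = 53.96→54, 72 − 20.88 = 51.12→51, 47 − 13.63 = 33.37→33) → #363321
48%: (76 − 36.48 = 39.52→40, 72 − 34.56 = 37.44→37, 47 − 22.56 = 24.44→24) → #282518
68%: (76 − 51.68 = 24.32→24, 72 − 48.96 = 23.04→23, 47 − 31.96 = 15.04→15) → #18170f
86%: (76 − 65.36 = 10.64→11, 72 − 61.92 = 10.08→10, 47 − 40.42 = 6.58→7) → #0b0a07

#363321, #282518, #18170f, #0b0a07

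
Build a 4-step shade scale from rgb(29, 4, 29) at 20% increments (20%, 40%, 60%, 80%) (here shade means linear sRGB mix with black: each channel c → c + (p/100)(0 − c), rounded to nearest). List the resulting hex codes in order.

#170317, #110211, #0c020c, #060106

20%: (29 − 5.8 = 23.2→23, 4 − 0.8 = 3.2→3, 29 − 5.8 = 23.2→23) → #170317
40%: (29 − 11.6 = 17.4→17, 4 − 1.6 = 2.4→2, 29 − 11.6 = 17.4→17) → #110211
60%: (29 − 17.4 = 11.6→12, 4 − 2.4 = 1.6→2, 29 − 17.4 = 11.6→12) → #0c020c
80%: (29 − 23.2 = 5.8→6, 4 − 3.2 = 0.8→1, 29 − 23.2 = 5.8→6) → #060106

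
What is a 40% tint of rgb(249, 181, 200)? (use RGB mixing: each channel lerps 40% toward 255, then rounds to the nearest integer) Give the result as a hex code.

#fbd3de

A 40% tint moves each channel 40% toward 255:
  R: 249 + 0.4×(255−249) = 249 + 2.4 = 251.4 → 251
  G: 181 + 0.4×(255−181) = 181 + 29.6 = 210.6 → 211
  B: 200 + 22 = 222 → 222
rgb(251, 211, 222) = #fbd3de.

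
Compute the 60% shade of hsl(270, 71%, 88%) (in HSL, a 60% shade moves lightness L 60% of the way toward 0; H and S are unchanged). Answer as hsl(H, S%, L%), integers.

L moves 60% from 88 toward 0: 88 − 52.8 = 35.2 → 35.
H and S are unchanged.

hsl(270, 71%, 35%)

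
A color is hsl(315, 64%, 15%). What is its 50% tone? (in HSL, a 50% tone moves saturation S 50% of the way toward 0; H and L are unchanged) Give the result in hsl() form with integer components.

hsl(315, 32%, 15%)

S moves 50% from 64 toward 0: 64 − 32 = 32 → 32.
H and L are unchanged.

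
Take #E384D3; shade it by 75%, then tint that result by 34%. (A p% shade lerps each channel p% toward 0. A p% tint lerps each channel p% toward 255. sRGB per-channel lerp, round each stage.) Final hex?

#7C6C7A

#E384D3 is rgb(227, 132, 211).
A 75% shade moves each channel 75% toward 0:
  R: 227 + 0.75×(0−227) = 227 − 170.25 = 56.75 → 57
  G: 132 − 99 = 33 → 33
  B: 211 − 158.25 = 52.75 → 53
After the shade: rgb(57, 33, 53) = #392135.
Per channel, c → c + 0.34(255 − c):
  R: 57 + 0.34×(255−57) = 57 + 67.32 = 124.32 → 124
  G: 33 + 0.34×(255−33) = 33 + 75.48 = 108.48 → 108
  B: 53 + 0.34×(255−53) = 53 + 68.68 = 121.68 → 122
rgb(124, 108, 122) = #7C6C7A.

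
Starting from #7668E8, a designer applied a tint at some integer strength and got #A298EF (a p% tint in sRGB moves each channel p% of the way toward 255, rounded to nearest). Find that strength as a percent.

#7668E8 is rgb(118, 104, 232); #A298EF is rgb(162, 152, 239).
On the G channel (widest range): 152 ≈ 104 + (p/100)(255 − 104), so p ≈ 100×(152 − 104)/(255 − 104) = 4800/151 = 31.79.
p = 32 reproduces all three channels after rounding.

32%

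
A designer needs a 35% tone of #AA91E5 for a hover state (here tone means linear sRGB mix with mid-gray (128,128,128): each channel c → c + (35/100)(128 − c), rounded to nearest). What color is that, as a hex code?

#AA91E5 is rgb(170, 145, 229).
A 35% tone moves each channel 35% toward 128:
  R: 170 − 14.7 = 155.3 → 155
  G: 145 − 5.95 = 139.05 → 139
  B: 229 − 35.35 = 193.65 → 194
rgb(155, 139, 194) = #9B8BC2.

#9B8BC2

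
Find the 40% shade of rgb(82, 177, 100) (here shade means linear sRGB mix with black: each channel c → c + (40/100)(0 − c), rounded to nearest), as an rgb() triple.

rgb(49, 106, 60)

Lerp each channel 40% toward 0:
  R: 82 + 0.4×(0−82) = 82 − 32.8 = 49.2 → 49
  G: 177 + 0.4×(0−177) = 177 − 70.8 = 106.2 → 106
  B: 100 + 0.4×(0−100) = 100 − 40 = 60 → 60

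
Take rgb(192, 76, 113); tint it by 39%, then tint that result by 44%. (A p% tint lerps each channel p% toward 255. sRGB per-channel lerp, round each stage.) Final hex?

#EAC2CE

A 39% tint moves each channel 39% toward 255:
  R: 192 + 24.57 = 216.57 → 217
  G: 76 + 0.39×(255−76) = 76 + 69.81 = 145.81 → 146
  B: 113 + 55.38 = 168.38 → 168
After the tint: rgb(217, 146, 168) = #D992A8.
Per channel, c → c + 0.44(255 − c):
  R: 217 + 16.72 = 233.72 → 234
  G: 146 + 0.44×(255−146) = 146 + 47.96 = 193.96 → 194
  B: 168 + 0.44×(255−168) = 168 + 38.28 = 206.28 → 206
rgb(234, 194, 206) = #EAC2CE.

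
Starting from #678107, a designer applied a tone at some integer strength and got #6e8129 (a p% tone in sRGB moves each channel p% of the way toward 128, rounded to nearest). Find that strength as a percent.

#678107 is rgb(103, 129, 7); #6e8129 is rgb(110, 129, 41).
On the B channel (widest range): 41 ≈ 7 + (p/100)(128 − 7), so p ≈ 100×(41 − 7)/(128 − 7) = 3400/121 = 28.10.
p = 28 reproduces all three channels after rounding.

28%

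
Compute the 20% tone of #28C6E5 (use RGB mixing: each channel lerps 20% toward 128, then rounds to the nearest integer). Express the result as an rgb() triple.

#28C6E5 is rgb(40, 198, 229).
Lerp each channel 20% toward 128:
  R: 40 + 17.6 = 57.6 → 58
  G: 198 + 0.2×(128−198) = 198 − 14 = 184 → 184
  B: 229 + 0.2×(128−229) = 229 − 20.2 = 208.8 → 209

rgb(58, 184, 209)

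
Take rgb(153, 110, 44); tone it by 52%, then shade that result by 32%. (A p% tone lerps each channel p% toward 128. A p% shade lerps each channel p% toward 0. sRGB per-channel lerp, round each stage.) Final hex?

#5F513C

Per channel, c → c + 0.52(128 − c):
  R: 153 + 0.52×(128−153) = 153 − 13 = 140 → 140
  G: 110 + 9.36 = 119.36 → 119
  B: 44 + 0.52×(128−44) = 44 + 43.68 = 87.68 → 88
After the tone: rgb(140, 119, 88) = #8C7758.
Lerp each channel 32% toward 0:
  R: 140 + 0.32×(0−140) = 140 − 44.8 = 95.2 → 95
  G: 119 − 38.08 = 80.92 → 81
  B: 88 + 0.32×(0−88) = 88 − 28.16 = 59.84 → 60
rgb(95, 81, 60) = #5F513C.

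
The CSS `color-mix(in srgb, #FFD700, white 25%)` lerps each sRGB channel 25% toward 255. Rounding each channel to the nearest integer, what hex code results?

#FFD700 is rgb(255, 215, 0).
A 25% tint moves each channel 25% toward 255:
  R: 255 + 0 = 255 → 255
  G: 215 + 0.25×(255−215) = 215 + 10 = 225 → 225
  B: 0 + 0.25×(255−0) = 0 + 63.75 = 63.75 → 64
rgb(255, 225, 64) = #FFE140.

#FFE140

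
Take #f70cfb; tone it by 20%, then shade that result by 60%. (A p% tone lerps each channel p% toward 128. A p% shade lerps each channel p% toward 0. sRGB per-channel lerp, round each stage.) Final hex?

#590e5a

#f70cfb is rgb(247, 12, 251).
Per channel, c → c + 0.2(128 − c):
  R: 247 + 0.2×(128−247) = 247 − 23.8 = 223.2 → 223
  G: 12 + 0.2×(128−12) = 12 + 23.2 = 35.2 → 35
  B: 251 + 0.2×(128−251) = 251 − 24.6 = 226.4 → 226
After the tone: rgb(223, 35, 226) = #df23e2.
A 60% shade moves each channel 60% toward 0:
  R: 223 + 0.6×(0−223) = 223 − 133.8 = 89.2 → 89
  G: 35 + 0.6×(0−35) = 35 − 21 = 14 → 14
  B: 226 + 0.6×(0−226) = 226 − 135.6 = 90.4 → 90
rgb(89, 14, 90) = #590e5a.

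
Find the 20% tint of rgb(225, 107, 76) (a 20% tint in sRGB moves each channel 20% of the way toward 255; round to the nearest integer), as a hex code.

#e78970

Lerp each channel 20% toward 255:
  R: 225 + 0.2×(255−225) = 225 + 6 = 231 → 231
  G: 107 + 0.2×(255−107) = 107 + 29.6 = 136.6 → 137
  B: 76 + 0.2×(255−76) = 76 + 35.8 = 111.8 → 112
rgb(231, 137, 112) = #e78970.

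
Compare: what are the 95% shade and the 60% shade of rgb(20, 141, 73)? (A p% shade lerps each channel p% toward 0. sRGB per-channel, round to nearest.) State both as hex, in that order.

#010704, #08381D

95% shade:
  R: 20 − 19 = 1 → 1
  G: 141 + 0.95×(0−141) = 141 − 133.95 = 7.05 → 7
  B: 73 + 0.95×(0−73) = 73 − 69.35 = 3.65 → 4
  → #010704
60% shade:
  R: 20 + 0.6×(0−20) = 20 − 12 = 8 → 8
  G: 141 + 0.6×(0−141) = 141 − 84.6 = 56.4 → 56
  B: 73 + 0.6×(0−73) = 73 − 43.8 = 29.2 → 29
  → #08381D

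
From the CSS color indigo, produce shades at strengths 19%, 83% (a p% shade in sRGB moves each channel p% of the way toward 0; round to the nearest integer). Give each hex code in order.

CSS indigo is rgb(75, 0, 130).
19%: (75 − 14.25 = 60.75→61, 0→0, 130 − 24.7 = 105.3→105) → #3D0069
83%: (75 − 62.25 = 12.75→13, 0→0, 130 − 107.9 = 22.1→22) → #0D0016

#3D0069, #0D0016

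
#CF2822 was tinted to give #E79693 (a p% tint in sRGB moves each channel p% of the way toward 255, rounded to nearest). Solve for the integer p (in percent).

51%

#CF2822 is rgb(207, 40, 34); #E79693 is rgb(231, 150, 147).
On the B channel (widest range): 147 ≈ 34 + (p/100)(255 − 34), so p ≈ 100×(147 − 34)/(255 − 34) = 11300/221 = 51.13.
p = 51 reproduces all three channels after rounding.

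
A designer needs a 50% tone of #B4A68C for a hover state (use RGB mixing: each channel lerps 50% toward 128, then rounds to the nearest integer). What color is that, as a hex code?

#9A9386

#B4A68C is rgb(180, 166, 140).
A 50% tone moves each channel 50% toward 128:
  R: 180 + 0.5×(128−180) = 180 − 26 = 154 → 154
  G: 166 + 0.5×(128−166) = 166 − 19 = 147 → 147
  B: 140 − 6 = 134 → 134
rgb(154, 147, 134) = #9A9386.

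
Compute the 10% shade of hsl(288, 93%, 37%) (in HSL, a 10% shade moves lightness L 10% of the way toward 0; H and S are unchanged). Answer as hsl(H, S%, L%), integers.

L moves 10% from 37 toward 0: 37 − 3.7 = 33.3 → 33.
H and S are unchanged.

hsl(288, 93%, 33%)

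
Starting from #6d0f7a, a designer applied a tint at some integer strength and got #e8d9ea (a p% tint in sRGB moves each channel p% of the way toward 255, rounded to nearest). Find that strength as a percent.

#6d0f7a is rgb(109, 15, 122); #e8d9ea is rgb(232, 217, 234).
On the G channel (widest range): 217 ≈ 15 + (p/100)(255 − 15), so p ≈ 100×(217 − 15)/(255 − 15) = 20200/240 = 84.17.
p = 84 reproduces all three channels after rounding.

84%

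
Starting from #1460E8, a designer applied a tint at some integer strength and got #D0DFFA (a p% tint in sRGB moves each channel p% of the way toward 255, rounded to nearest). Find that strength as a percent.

#1460E8 is rgb(20, 96, 232); #D0DFFA is rgb(208, 223, 250).
On the R channel (widest range): 208 ≈ 20 + (p/100)(255 − 20), so p ≈ 100×(208 − 20)/(255 − 20) = 18800/235 = 80.00.
p = 80 reproduces all three channels after rounding.

80%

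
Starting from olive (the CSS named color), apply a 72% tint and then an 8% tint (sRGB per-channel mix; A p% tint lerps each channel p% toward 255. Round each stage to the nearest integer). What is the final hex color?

#DEDEBE

CSS olive is rgb(128, 128, 0).
Lerp each channel 72% toward 255:
  R: 128 + 91.44 = 219.44 → 219
  G: 128 + 0.72×(255−128) = 128 + 91.44 = 219.44 → 219
  B: 0 + 0.72×(255−0) = 0 + 183.6 = 183.6 → 184
After the tint: rgb(219, 219, 184) = #DBDBB8.
Per channel, c → c + 0.08(255 − c):
  R: 219 + 0.08×(255−219) = 219 + 2.88 = 221.88 → 222
  G: 219 + 2.88 = 221.88 → 222
  B: 184 + 5.68 = 189.68 → 190
rgb(222, 222, 190) = #DEDEBE.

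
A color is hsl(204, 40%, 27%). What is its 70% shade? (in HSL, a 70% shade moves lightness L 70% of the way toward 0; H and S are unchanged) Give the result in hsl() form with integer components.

L moves 70% from 27 toward 0: 27 − 18.9 = 8.1 → 8.
H and S are unchanged.

hsl(204, 40%, 8%)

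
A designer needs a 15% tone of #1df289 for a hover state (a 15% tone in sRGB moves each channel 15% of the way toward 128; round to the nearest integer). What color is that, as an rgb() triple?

rgb(44, 225, 136)

#1df289 is rgb(29, 242, 137).
A 15% tone moves each channel 15% toward 128:
  R: 29 + 0.15×(128−29) = 29 + 14.85 = 43.85 → 44
  G: 242 + 0.15×(128−242) = 242 − 17.1 = 224.9 → 225
  B: 137 − 1.35 = 135.65 → 136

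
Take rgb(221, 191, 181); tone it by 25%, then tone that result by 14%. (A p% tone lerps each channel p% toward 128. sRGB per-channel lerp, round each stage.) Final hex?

#BCA8A2

Per channel, c → c + 0.25(128 − c):
  R: 221 + 0.25×(128−221) = 221 − 23.25 = 197.75 → 198
  G: 191 − 15.75 = 175.25 → 175
  B: 181 − 13.25 = 167.75 → 168
After the tone: rgb(198, 175, 168) = #C6AFA8.
Lerp each channel 14% toward 128:
  R: 198 − 9.8 = 188.2 → 188
  G: 175 − 6.58 = 168.42 → 168
  B: 168 + 0.14×(128−168) = 168 − 5.6 = 162.4 → 162
rgb(188, 168, 162) = #BCA8A2.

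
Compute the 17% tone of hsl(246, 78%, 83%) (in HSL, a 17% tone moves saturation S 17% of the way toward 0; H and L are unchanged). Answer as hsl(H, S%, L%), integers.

hsl(246, 65%, 83%)

S moves 17% from 78 toward 0: 78 − 13.26 = 64.74 → 65.
H and L are unchanged.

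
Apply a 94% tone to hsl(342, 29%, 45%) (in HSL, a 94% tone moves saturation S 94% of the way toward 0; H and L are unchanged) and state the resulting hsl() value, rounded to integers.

hsl(342, 2%, 45%)

S moves 94% from 29 toward 0: 29 − 27.26 = 1.74 → 2.
H and L are unchanged.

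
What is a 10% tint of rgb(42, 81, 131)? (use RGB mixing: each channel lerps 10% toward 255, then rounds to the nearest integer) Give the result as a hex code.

#3F628F

A 10% tint moves each channel 10% toward 255:
  R: 42 + 21.3 = 63.3 → 63
  G: 81 + 0.1×(255−81) = 81 + 17.4 = 98.4 → 98
  B: 131 + 12.4 = 143.4 → 143
rgb(63, 98, 143) = #3F628F.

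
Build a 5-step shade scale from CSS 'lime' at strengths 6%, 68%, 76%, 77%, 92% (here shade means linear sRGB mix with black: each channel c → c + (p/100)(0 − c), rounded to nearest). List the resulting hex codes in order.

CSS lime is rgb(0, 255, 0).
6%: (0→0, 255 − 15.3 = 239.7→240, 0→0) → #00F000
68%: (0→0, 255 − 173.4 = 81.6→82, 0→0) → #005200
76%: (0→0, 255 − 193.8 = 61.2→61, 0→0) → #003D00
77%: (0→0, 255 − 196.35 = 58.65→59, 0→0) → #003B00
92%: (0→0, 255 − 234.6 = 20.4→20, 0→0) → #001400

#00F000, #005200, #003D00, #003B00, #001400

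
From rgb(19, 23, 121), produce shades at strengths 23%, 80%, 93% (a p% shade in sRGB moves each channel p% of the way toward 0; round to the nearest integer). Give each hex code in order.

23%: (19 − 4.37 = 14.63→15, 23 − 5.29 = 17.71→18, 121 − 27.83 = 93.17→93) → #0f125d
80%: (19 − 15.2 = 3.8→4, 23 − 18.4 = 4.6→5, 121 − 96.8 = 24.2→24) → #040518
93%: (19 − 17.67 = 1.33→1, 23 − 21.39 = 1.61→2, 121 − 112.53 = 8.47→8) → #010208

#0f125d, #040518, #010208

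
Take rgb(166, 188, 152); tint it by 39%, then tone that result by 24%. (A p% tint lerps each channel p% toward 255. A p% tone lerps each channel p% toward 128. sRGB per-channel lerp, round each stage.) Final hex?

A 39% tint moves each channel 39% toward 255:
  R: 166 + 34.71 = 200.71 → 201
  G: 188 + 0.39×(255−188) = 188 + 26.13 = 214.13 → 214
  B: 152 + 40.17 = 192.17 → 192
After the tint: rgb(201, 214, 192) = #C9D6C0.
Per channel, c → c + 0.24(128 − c):
  R: 201 − 17.52 = 183.48 → 183
  G: 214 + 0.24×(128−214) = 214 − 20.64 = 193.36 → 193
  B: 192 − 15.36 = 176.64 → 177
rgb(183, 193, 177) = #B7C1B1.

#B7C1B1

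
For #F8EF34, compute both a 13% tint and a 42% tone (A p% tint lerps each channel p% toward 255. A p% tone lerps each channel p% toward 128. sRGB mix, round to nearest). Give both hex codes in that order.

#F9F14E, #C6C054

#F8EF34 is rgb(248, 239, 52).
13% tint:
  R: 248 + 0.91 = 248.91 → 249
  G: 239 + 0.13×(255−239) = 239 + 2.08 = 241.08 → 241
  B: 52 + 0.13×(255−52) = 52 + 26.39 = 78.39 → 78
  → #F9F14E
42% tone:
  R: 248 − 50.4 = 197.6 → 198
  G: 239 − 46.62 = 192.38 → 192
  B: 52 + 31.92 = 83.92 → 84
  → #C6C054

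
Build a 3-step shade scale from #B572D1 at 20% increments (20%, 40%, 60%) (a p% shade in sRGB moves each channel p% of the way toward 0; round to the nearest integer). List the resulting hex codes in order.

#B572D1 is rgb(181, 114, 209).
20%: (181 − 36.2 = 144.8→145, 114 − 22.8 = 91.2→91, 209 − 41.8 = 167.2→167) → #915BA7
40%: (181 − 72.4 = 108.6→109, 114 − 45.6 = 68.4→68, 209 − 83.6 = 125.4→125) → #6D447D
60%: (181 − 108.6 = 72.4→72, 114 − 68.4 = 45.6→46, 209 − 125.4 = 83.6→84) → #482E54

#915BA7, #6D447D, #482E54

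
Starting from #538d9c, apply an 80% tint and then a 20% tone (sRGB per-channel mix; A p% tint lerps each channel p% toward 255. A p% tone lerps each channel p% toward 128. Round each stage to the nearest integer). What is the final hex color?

#cad3d6

#538d9c is rgb(83, 141, 156).
Per channel, c → c + 0.8(255 − c):
  R: 83 + 0.8×(255−83) = 83 + 137.6 = 220.6 → 221
  G: 141 + 0.8×(255−141) = 141 + 91.2 = 232.2 → 232
  B: 156 + 79.2 = 235.2 → 235
After the tint: rgb(221, 232, 235) = #dde8eb.
Per channel, c → c + 0.2(128 − c):
  R: 221 − 18.6 = 202.4 → 202
  G: 232 − 20.8 = 211.2 → 211
  B: 235 + 0.2×(128−235) = 235 − 21.4 = 213.6 → 214
rgb(202, 211, 214) = #cad3d6.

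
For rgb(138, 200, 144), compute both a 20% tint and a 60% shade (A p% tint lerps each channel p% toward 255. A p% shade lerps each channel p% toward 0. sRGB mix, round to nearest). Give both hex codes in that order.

#A1D3A6, #37503A

20% tint:
  R: 138 + 23.4 = 161.4 → 161
  G: 200 + 11 = 211 → 211
  B: 144 + 0.2×(255−144) = 144 + 22.2 = 166.2 → 166
  → #A1D3A6
60% shade:
  R: 138 + 0.6×(0−138) = 138 − 82.8 = 55.2 → 55
  G: 200 + 0.6×(0−200) = 200 − 120 = 80 → 80
  B: 144 − 86.4 = 57.6 → 58
  → #37503A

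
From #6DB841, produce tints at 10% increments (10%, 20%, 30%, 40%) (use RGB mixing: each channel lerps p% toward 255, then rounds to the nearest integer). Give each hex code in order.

#7CBF54, #8AC667, #99CD7A, #A7D48D

#6DB841 is rgb(109, 184, 65).
10%: (109 + 14.6 = 123.6→124, 184 + 7.1 = 191.1→191, 65 + 19 = 84→84) → #7CBF54
20%: (109 + 29.2 = 138.2→138, 184 + 14.2 = 198.2→198, 65 + 38 = 103→103) → #8AC667
30%: (109 + 43.8 = 152.8→153, 184 + 21.3 = 205.3→205, 65 + 57 = 122→122) → #99CD7A
40%: (109 + 58.4 = 167.4→167, 184 + 28.4 = 212.4→212, 65 + 76 = 141→141) → #A7D48D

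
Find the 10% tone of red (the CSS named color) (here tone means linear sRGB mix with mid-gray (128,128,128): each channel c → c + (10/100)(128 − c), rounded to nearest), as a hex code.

#f20d0d

CSS red is rgb(255, 0, 0).
A 10% tone moves each channel 10% toward 128:
  R: 255 − 12.7 = 242.3 → 242
  G: 0 + 0.1×(128−0) = 0 + 12.8 = 12.8 → 13
  B: 0 + 0.1×(128−0) = 0 + 12.8 = 12.8 → 13
rgb(242, 13, 13) = #f20d0d.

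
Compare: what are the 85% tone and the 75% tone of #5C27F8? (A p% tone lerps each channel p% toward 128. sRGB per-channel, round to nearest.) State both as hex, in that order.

#5C27F8 is rgb(92, 39, 248).
85% tone:
  R: 92 + 0.85×(128−92) = 92 + 30.6 = 122.6 → 123
  G: 39 + 75.65 = 114.65 → 115
  B: 248 + 0.85×(128−248) = 248 − 102 = 146 → 146
  → #7B7392
75% tone:
  R: 92 + 27 = 119 → 119
  G: 39 + 0.75×(128−39) = 39 + 66.75 = 105.75 → 106
  B: 248 + 0.75×(128−248) = 248 − 90 = 158 → 158
  → #776A9E

#7B7392, #776A9E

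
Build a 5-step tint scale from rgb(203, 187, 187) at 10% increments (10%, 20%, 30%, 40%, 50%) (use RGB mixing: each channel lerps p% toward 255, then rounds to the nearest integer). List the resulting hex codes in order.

10%: (203 + 5.2 = 208.2→208, 187 + 6.8 = 193.8→194, 187 + 6.8 = 193.8→194) → #d0c2c2
20%: (203 + 10.4 = 213.4→213, 187 + 13.6 = 200.6→201, 187 + 13.6 = 200.6→201) → #d5c9c9
30%: (203 + 15.6 = 218.6→219, 187 + 20.4 = 207.4→207, 187 + 20.4 = 207.4→207) → #dbcfcf
40%: (203 + 20.8 = 223.8→224, 187 + 27.2 = 214.2→214, 187 + 27.2 = 214.2→214) → #e0d6d6
50%: (203 + 26 = 229→229, 187 + 34 = 221→221, 187 + 34 = 221→221) → #e5dddd

#d0c2c2, #d5c9c9, #dbcfcf, #e0d6d6, #e5dddd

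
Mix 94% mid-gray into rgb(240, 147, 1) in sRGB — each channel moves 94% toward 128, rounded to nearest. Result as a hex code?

#878178

Per channel, c → c + 0.94(128 − c):
  R: 240 − 105.28 = 134.72 → 135
  G: 147 + 0.94×(128−147) = 147 − 17.86 = 129.14 → 129
  B: 1 + 0.94×(128−1) = 1 + 119.38 = 120.38 → 120
rgb(135, 129, 120) = #878178.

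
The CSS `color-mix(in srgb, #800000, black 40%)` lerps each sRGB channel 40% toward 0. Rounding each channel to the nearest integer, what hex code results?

#800000 is rgb(128, 0, 0).
Per channel, c → c + 0.4(0 − c):
  R: 128 + 0.4×(0−128) = 128 − 51.2 = 76.8 → 77
  G: 0 + 0.4×(0−0) = 0 + 0 = 0 → 0
  B: 0 + 0 = 0 → 0
rgb(77, 0, 0) = #4D0000.

#4D0000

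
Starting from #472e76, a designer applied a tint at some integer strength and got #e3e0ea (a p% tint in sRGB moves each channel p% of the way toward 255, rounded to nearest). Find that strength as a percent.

85%

#472e76 is rgb(71, 46, 118); #e3e0ea is rgb(227, 224, 234).
On the G channel (widest range): 224 ≈ 46 + (p/100)(255 − 46), so p ≈ 100×(224 − 46)/(255 − 46) = 17800/209 = 85.17.
p = 85 reproduces all three channels after rounding.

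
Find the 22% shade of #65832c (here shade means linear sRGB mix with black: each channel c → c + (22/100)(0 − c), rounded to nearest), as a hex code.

#4f6622

#65832c is rgb(101, 131, 44).
Per channel, c → c + 0.22(0 − c):
  R: 101 + 0.22×(0−101) = 101 − 22.22 = 78.78 → 79
  G: 131 + 0.22×(0−131) = 131 − 28.82 = 102.18 → 102
  B: 44 + 0.22×(0−44) = 44 − 9.68 = 34.32 → 34
rgb(79, 102, 34) = #4f6622.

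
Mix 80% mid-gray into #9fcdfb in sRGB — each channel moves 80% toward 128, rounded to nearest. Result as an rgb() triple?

#9fcdfb is rgb(159, 205, 251).
Lerp each channel 80% toward 128:
  R: 159 − 24.8 = 134.2 → 134
  G: 205 − 61.6 = 143.4 → 143
  B: 251 + 0.8×(128−251) = 251 − 98.4 = 152.6 → 153

rgb(134, 143, 153)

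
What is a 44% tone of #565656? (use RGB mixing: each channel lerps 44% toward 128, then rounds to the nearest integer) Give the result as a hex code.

#686868

#565656 is rgb(86, 86, 86).
Lerp each channel 44% toward 128:
  R: 86 + 18.48 = 104.48 → 104
  G: 86 + 0.44×(128−86) = 86 + 18.48 = 104.48 → 104
  B: 86 + 0.44×(128−86) = 86 + 18.48 = 104.48 → 104
rgb(104, 104, 104) = #686868.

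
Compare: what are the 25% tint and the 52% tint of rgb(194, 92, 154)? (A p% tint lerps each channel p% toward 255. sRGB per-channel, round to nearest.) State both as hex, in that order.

25% tint:
  R: 194 + 0.25×(255−194) = 194 + 15.25 = 209.25 → 209
  G: 92 + 40.75 = 132.75 → 133
  B: 154 + 0.25×(255−154) = 154 + 25.25 = 179.25 → 179
  → #d185b3
52% tint:
  R: 194 + 31.72 = 225.72 → 226
  G: 92 + 84.76 = 176.76 → 177
  B: 154 + 0.52×(255−154) = 154 + 52.52 = 206.52 → 207
  → #e2b1cf

#d185b3, #e2b1cf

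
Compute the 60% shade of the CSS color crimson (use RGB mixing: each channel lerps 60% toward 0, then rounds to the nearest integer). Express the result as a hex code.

CSS crimson is rgb(220, 20, 60).
A 60% shade moves each channel 60% toward 0:
  R: 220 − 132 = 88 → 88
  G: 20 − 12 = 8 → 8
  B: 60 + 0.6×(0−60) = 60 − 36 = 24 → 24
rgb(88, 8, 24) = #580818.

#580818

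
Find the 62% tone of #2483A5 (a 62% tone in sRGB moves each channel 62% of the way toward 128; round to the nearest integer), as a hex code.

#5D818E

#2483A5 is rgb(36, 131, 165).
Per channel, c → c + 0.62(128 − c):
  R: 36 + 0.62×(128−36) = 36 + 57.04 = 93.04 → 93
  G: 131 + 0.62×(128−131) = 131 − 1.86 = 129.14 → 129
  B: 165 + 0.62×(128−165) = 165 − 22.94 = 142.06 → 142
rgb(93, 129, 142) = #5D818E.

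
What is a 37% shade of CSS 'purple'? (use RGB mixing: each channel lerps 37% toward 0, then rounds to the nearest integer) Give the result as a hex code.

CSS purple is rgb(128, 0, 128).
Per channel, c → c + 0.37(0 − c):
  R: 128 − 47.36 = 80.64 → 81
  G: 0 + 0.37×(0−0) = 0 + 0 = 0 → 0
  B: 128 + 0.37×(0−128) = 128 − 47.36 = 80.64 → 81
rgb(81, 0, 81) = #510051.

#510051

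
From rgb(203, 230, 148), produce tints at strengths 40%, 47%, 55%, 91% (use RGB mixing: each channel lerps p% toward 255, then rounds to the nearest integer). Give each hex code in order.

40%: (203 + 20.8 = 223.8→224, 230 + 10 = 240→240, 148 + 42.8 = 190.8→191) → #E0F0BF
47%: (203 + 24.44 = 227.44→227, 230 + 11.75 = 241.75→242, 148 + 50.29 = 198.29→198) → #E3F2C6
55%: (203 + 28.6 = 231.6→232, 230 + 13.75 = 243.75→244, 148 + 58.85 = 206.85→207) → #E8F4CF
91%: (203 + 47.32 = 250.32→250, 230 + 22.75 = 252.75→253, 148 + 97.37 = 245.37→245) → #FAFDF5

#E0F0BF, #E3F2C6, #E8F4CF, #FAFDF5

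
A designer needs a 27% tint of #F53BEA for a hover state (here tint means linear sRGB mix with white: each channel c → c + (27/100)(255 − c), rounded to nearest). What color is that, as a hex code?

#F53BEA is rgb(245, 59, 234).
Lerp each channel 27% toward 255:
  R: 245 + 0.27×(255−245) = 245 + 2.7 = 247.7 → 248
  G: 59 + 0.27×(255−59) = 59 + 52.92 = 111.92 → 112
  B: 234 + 0.27×(255−234) = 234 + 5.67 = 239.67 → 240
rgb(248, 112, 240) = #F870F0.

#F870F0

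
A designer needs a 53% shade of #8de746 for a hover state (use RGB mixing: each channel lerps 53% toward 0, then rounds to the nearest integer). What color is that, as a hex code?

#426d21

#8de746 is rgb(141, 231, 70).
Lerp each channel 53% toward 0:
  R: 141 + 0.53×(0−141) = 141 − 74.73 = 66.27 → 66
  G: 231 − 122.43 = 108.57 → 109
  B: 70 − 37.1 = 32.9 → 33
rgb(66, 109, 33) = #426d21.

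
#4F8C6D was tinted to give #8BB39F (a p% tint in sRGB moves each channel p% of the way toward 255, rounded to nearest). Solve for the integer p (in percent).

#4F8C6D is rgb(79, 140, 109); #8BB39F is rgb(139, 179, 159).
On the R channel (widest range): 139 ≈ 79 + (p/100)(255 − 79), so p ≈ 100×(139 − 79)/(255 − 79) = 6000/176 = 34.09.
p = 34 reproduces all three channels after rounding.

34%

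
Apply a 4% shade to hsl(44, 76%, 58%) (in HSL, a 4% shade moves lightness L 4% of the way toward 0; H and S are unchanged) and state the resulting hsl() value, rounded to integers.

L moves 4% from 58 toward 0: 58 − 2.32 = 55.68 → 56.
H and S are unchanged.

hsl(44, 76%, 56%)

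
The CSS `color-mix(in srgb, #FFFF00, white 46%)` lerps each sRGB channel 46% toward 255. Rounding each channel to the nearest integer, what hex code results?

#FFFF00 is rgb(255, 255, 0).
A 46% tint moves each channel 46% toward 255:
  R: 255 + 0.46×(255−255) = 255 + 0 = 255 → 255
  G: 255 + 0 = 255 → 255
  B: 0 + 0.46×(255−0) = 0 + 117.3 = 117.3 → 117
rgb(255, 255, 117) = #FFFF75.

#FFFF75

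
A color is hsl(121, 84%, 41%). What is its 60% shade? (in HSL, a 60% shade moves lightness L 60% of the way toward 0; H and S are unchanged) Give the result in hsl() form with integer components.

hsl(121, 84%, 16%)

L moves 60% from 41 toward 0: 41 − 24.6 = 16.4 → 16.
H and S are unchanged.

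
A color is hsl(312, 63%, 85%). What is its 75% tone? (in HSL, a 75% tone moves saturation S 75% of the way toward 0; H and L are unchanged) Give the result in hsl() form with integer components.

hsl(312, 16%, 85%)

S moves 75% from 63 toward 0: 63 − 47.25 = 15.75 → 16.
H and L are unchanged.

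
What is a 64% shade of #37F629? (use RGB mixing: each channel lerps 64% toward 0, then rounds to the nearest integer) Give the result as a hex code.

#14590F

#37F629 is rgb(55, 246, 41).
A 64% shade moves each channel 64% toward 0:
  R: 55 − 35.2 = 19.8 → 20
  G: 246 + 0.64×(0−246) = 246 − 157.44 = 88.56 → 89
  B: 41 + 0.64×(0−41) = 41 − 26.24 = 14.76 → 15
rgb(20, 89, 15) = #14590F.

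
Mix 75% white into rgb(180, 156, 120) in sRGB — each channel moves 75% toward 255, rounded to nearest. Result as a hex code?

Lerp each channel 75% toward 255:
  R: 180 + 0.75×(255−180) = 180 + 56.25 = 236.25 → 236
  G: 156 + 74.25 = 230.25 → 230
  B: 120 + 101.25 = 221.25 → 221
rgb(236, 230, 221) = #ECE6DD.

#ECE6DD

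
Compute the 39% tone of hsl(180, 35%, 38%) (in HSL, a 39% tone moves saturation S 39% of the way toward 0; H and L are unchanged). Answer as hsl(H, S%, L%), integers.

hsl(180, 21%, 38%)

S moves 39% from 35 toward 0: 35 − 13.65 = 21.35 → 21.
H and L are unchanged.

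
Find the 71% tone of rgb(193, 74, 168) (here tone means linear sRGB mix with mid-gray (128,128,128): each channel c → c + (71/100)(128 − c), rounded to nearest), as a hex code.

Lerp each channel 71% toward 128:
  R: 193 + 0.71×(128−193) = 193 − 46.15 = 146.85 → 147
  G: 74 + 0.71×(128−74) = 74 + 38.34 = 112.34 → 112
  B: 168 − 28.4 = 139.6 → 140
rgb(147, 112, 140) = #93708C.

#93708C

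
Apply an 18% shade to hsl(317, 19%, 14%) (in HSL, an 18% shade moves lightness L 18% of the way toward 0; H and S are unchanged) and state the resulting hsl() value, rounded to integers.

hsl(317, 19%, 11%)

L moves 18% from 14 toward 0: 14 − 2.52 = 11.48 → 11.
H and S are unchanged.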